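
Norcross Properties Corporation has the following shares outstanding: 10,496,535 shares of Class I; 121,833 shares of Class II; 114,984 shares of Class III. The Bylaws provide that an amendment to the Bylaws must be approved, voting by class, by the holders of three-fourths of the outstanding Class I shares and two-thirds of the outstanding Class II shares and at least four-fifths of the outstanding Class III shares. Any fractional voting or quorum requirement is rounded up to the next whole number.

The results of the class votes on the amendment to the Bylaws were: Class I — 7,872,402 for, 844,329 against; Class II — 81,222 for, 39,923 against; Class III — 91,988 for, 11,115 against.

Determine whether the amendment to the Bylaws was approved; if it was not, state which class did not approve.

Approved — every class gave the required vote.

Class I: 3/4 of 10496535 = 7872401.25, rounded up to 7872402; 7,872,402 required, 7,872,402 in favor — approved.
Class II: 2/3 of 121833 = 81222; 81,222 required, 81,222 in favor — approved.
Class III: 4/5 of 114984 = 91987.20, rounded up to 91988; 91,988 required, 91,988 in favor — approved.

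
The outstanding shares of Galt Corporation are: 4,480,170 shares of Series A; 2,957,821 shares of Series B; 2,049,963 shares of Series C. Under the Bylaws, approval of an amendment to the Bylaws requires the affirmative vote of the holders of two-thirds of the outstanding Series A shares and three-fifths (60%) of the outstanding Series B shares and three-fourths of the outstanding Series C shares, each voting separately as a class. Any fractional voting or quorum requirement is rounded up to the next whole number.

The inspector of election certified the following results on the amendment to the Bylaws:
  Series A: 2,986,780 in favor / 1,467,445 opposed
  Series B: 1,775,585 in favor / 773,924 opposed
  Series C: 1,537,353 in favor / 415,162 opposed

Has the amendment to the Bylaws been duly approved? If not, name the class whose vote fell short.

Series A: 2/3 of 4480170 = 2986780; 2,986,780 required, 2,986,780 in favor — approved.
Series B: 3/5 of 2957821 = 1774692.60, rounded up to 1774693; 1,774,693 required, 1,775,585 in favor — approved.
Series C: 3/4 of 2049963 = 1537472.25, rounded up to 1537473; 1,537,473 required, 1,537,353 in favor — not approved.

Not approved — the Series C shares did not give the required vote.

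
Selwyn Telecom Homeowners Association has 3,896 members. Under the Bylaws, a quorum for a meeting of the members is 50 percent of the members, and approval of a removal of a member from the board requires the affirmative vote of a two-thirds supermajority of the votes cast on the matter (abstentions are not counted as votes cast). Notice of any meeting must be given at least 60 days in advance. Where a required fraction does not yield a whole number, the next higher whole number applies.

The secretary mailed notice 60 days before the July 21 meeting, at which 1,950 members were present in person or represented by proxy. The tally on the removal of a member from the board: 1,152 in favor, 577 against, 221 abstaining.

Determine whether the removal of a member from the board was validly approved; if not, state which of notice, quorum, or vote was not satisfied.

Invalid — vote requirement not satisfied.

Notice: 60 days given; 60 required. Satisfied.
Quorum: 50% of 3,896 = 1,948; 1,950 present. Satisfied.
Vote: requires two-thirds of the votes cast (1,950 − 221 abstaining = 1,729); 2/3 of 1729 = 1152.67, rounded up to 1153, so 1,153 needed; 1,152 in favor. Not satisfied.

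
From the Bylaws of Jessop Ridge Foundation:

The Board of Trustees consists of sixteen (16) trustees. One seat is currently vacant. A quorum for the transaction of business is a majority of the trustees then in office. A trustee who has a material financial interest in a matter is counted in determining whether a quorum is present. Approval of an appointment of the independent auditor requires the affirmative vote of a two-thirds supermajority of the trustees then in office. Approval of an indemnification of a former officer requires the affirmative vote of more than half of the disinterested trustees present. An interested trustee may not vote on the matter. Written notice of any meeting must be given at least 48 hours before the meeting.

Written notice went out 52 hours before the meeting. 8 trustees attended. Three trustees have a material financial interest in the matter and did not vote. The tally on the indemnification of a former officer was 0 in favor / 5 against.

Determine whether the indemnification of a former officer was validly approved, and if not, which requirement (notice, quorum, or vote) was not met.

Notice: 52 hours given; 48 required (52 ≥ 48). Satisfied.
Quorum: 8 present (interested trustees count toward quorum); quorum is 8. Satisfied.
Vote: the indemnification of a former officer requires a majority of the disinterested trustees present (8 − 3 = 5). A majority of 5 is 3, so 3 affirmative votes are needed; 0 voted in favor. Not satisfied.

Invalid — vote requirement not satisfied.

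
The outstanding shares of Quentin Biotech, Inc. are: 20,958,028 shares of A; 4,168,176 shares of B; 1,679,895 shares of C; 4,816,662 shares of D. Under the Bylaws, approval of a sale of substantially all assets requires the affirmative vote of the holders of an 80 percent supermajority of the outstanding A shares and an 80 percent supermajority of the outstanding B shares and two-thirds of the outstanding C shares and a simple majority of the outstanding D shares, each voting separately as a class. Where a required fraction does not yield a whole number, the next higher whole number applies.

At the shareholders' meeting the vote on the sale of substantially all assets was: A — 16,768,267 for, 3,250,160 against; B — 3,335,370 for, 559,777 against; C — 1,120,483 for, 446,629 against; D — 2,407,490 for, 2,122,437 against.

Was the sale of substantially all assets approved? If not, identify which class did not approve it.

A: 4/5 of 20958028 = 16766422.40, rounded up to 16766423; 16,766,423 required, 16,768,267 in favor — approved.
B: 4/5 of 4168176 = 3334540.80, rounded up to 3334541; 3,334,541 required, 3,335,370 in favor — approved.
C: 2/3 of 1679895 = 1119930; 1,119,930 required, 1,120,483 in favor — approved.
D: a majority of 4816662 is 2408332; 2,408,332 required, 2,407,490 in favor — not approved.

Not approved — the D shares did not give the required vote.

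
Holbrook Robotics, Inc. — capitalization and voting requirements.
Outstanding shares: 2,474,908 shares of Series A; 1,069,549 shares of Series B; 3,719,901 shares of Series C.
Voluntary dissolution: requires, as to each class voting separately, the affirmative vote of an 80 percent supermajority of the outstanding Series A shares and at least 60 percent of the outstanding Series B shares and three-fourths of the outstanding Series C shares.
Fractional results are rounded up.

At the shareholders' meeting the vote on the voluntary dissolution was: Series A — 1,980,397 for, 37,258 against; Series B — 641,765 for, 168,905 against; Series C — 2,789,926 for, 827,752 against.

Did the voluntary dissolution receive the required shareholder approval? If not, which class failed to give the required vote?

Series A: 4/5 of 2474908 = 1979926.40, rounded up to 1979927; 1,979,927 required, 1,980,397 in favor — approved.
Series B: 3/5 of 1069549 = 641729.40, rounded up to 641730; 641,730 required, 641,765 in favor — approved.
Series C: 3/4 of 3719901 = 2789925.75, rounded up to 2789926; 2,789,926 required, 2,789,926 in favor — approved.

Approved — every class gave the required vote.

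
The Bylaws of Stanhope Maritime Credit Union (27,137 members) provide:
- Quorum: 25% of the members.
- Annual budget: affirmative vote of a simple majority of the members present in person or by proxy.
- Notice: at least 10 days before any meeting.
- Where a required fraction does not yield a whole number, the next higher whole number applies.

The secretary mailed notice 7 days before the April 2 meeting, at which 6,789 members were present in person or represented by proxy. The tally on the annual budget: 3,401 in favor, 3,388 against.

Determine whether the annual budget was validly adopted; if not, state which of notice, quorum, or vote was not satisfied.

Invalid — notice requirement not satisfied.

Notice: 7 days given; 10 required. Not satisfied.
Quorum: 25% of 27,137 = 6,784.25, rounded up to 6,785; 6,789 present. Satisfied.
Vote: requires a majority of those present (6,789); a majority of 6789 is 3395, so 3,395 needed; 3,401 in favor. Satisfied.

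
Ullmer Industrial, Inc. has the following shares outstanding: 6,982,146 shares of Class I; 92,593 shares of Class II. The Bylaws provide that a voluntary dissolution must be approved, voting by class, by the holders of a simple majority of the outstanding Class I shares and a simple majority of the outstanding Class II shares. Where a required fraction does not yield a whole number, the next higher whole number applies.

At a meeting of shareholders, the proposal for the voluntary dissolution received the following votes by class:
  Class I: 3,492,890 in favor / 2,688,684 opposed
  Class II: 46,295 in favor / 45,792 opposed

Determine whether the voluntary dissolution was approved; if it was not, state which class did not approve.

Not approved — the Class II shares did not give the required vote.

Class I: a majority of 6982146 is 3491074; 3,491,074 required, 3,492,890 in favor — approved.
Class II: a majority of 92593 is 46297; 46,297 required, 46,295 in favor — not approved.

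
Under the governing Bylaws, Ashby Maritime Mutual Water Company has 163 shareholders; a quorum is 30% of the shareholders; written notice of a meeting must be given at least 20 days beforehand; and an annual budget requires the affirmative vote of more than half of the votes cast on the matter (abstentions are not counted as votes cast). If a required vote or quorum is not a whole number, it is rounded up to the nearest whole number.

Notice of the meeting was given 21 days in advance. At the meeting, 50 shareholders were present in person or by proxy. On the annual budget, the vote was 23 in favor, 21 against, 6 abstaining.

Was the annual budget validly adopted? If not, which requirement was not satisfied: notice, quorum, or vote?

Valid — all requirements satisfied.

Notice: 21 days given; 20 required. Satisfied.
Quorum: 30% of 163 = 48.90, rounded up to 49; 50 present. Satisfied.
Vote: requires a majority of the votes cast (50 − 6 abstaining = 44); a majority of 44 is 23, so 23 needed; 23 in favor. Satisfied.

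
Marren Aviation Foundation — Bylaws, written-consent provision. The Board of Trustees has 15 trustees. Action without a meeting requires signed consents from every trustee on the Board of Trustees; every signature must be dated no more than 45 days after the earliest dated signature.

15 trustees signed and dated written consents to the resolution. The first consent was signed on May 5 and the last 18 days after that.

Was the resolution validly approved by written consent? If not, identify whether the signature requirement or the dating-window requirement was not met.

Effective — both the signature and dating-window requirements are satisfied.

Signatures required: the unanimous vote of 15 — unanimous means all 15, so 15 needed; 15 signed. Sufficient.
Dating window: the latest signature is 18 days after the earliest; the limit is 45 days. Within the window.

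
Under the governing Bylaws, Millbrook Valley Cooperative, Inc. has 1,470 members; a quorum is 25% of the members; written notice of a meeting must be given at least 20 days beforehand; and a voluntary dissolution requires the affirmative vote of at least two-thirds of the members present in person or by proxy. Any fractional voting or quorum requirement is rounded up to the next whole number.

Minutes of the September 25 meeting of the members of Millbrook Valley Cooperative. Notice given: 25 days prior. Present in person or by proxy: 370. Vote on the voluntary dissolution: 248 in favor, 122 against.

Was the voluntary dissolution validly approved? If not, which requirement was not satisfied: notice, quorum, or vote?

Notice: 25 days given; 20 required. Satisfied.
Quorum: 25% of 1,470 = 367.50, rounded up to 368; 370 present. Satisfied.
Vote: requires two-thirds of those present (370); 2/3 of 370 = 246.67, rounded up to 247, so 247 needed; 248 in favor. Satisfied.

Valid — all requirements satisfied.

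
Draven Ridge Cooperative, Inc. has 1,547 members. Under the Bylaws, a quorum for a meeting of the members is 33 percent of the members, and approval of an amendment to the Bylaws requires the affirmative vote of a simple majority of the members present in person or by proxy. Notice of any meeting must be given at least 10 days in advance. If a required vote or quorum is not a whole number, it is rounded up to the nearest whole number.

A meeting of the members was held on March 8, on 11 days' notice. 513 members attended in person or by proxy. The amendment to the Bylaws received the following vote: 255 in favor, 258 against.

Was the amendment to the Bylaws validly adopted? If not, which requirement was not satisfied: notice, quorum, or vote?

Invalid — vote requirement not satisfied.

Notice: 11 days given; 10 required. Satisfied.
Quorum: 33% of 1,547 = 510.51, rounded up to 511; 513 present. Satisfied.
Vote: requires a majority of those present (513); a majority of 513 is 257, so 257 needed; 255 in favor. Not satisfied.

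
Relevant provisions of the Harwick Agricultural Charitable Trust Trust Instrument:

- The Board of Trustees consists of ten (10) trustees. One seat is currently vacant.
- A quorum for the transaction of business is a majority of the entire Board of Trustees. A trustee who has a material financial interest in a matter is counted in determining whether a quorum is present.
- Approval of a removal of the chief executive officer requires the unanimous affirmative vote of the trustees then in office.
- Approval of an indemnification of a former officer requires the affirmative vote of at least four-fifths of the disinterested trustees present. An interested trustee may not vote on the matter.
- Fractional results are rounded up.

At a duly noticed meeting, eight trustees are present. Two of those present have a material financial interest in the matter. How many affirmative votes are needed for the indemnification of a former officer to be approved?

The indemnification of a former officer requires four-fifths of the disinterested trustees present (8 − 2 = 6).
4/5 of 6 = 4.80, rounded up to 5.

5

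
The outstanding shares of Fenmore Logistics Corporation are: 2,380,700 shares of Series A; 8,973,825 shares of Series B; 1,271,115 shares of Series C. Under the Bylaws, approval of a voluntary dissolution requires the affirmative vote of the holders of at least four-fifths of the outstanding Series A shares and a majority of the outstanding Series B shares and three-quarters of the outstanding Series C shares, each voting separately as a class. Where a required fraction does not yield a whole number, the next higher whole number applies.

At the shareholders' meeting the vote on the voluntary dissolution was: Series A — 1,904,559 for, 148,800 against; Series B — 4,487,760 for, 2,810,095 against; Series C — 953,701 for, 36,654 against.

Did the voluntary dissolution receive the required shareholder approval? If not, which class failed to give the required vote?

Series A: 4/5 of 2380700 = 1904560; 1,904,560 required, 1,904,559 in favor — not approved.
Series B: a majority of 8973825 is 4486913; 4,486,913 required, 4,487,760 in favor — approved.
Series C: 3/4 of 1271115 = 953336.25, rounded up to 953337; 953,337 required, 953,701 in favor — approved.

Not approved — the Series A shares did not give the required vote.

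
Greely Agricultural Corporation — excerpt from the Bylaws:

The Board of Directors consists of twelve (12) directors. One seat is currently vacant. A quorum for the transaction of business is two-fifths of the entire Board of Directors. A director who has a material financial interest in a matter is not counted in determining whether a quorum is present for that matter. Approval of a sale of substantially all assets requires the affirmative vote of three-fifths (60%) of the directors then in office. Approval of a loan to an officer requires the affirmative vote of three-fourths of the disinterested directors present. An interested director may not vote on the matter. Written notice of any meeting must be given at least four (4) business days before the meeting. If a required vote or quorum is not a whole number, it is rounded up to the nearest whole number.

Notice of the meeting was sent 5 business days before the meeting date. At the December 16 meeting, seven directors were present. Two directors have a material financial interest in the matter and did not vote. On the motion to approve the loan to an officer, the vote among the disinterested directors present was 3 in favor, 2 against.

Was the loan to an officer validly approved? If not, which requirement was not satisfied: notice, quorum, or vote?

Notice: 5 business days given; 4 required (5 ≥ 4). Satisfied.
Quorum: 7 present, but the 2 interested directors do not count, leaving 5. Quorum is 5. Satisfied.
Vote: the loan to an officer requires three-fourths of the disinterested directors present (7 − 2 = 5). 3/4 of 5 = 3.75, rounded up to 4, so 4 affirmative votes are needed; 3 voted in favor. Not satisfied.

Invalid — vote requirement not satisfied.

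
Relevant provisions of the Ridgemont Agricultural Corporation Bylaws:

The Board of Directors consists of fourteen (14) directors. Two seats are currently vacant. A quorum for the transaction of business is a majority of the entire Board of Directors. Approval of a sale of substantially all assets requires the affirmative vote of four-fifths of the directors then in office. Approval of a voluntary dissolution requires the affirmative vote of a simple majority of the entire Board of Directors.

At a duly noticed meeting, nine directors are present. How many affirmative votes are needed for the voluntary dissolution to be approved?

8

The voluntary dissolution requires a majority of the entire Board of Directors (14).
A majority of 14 is 8.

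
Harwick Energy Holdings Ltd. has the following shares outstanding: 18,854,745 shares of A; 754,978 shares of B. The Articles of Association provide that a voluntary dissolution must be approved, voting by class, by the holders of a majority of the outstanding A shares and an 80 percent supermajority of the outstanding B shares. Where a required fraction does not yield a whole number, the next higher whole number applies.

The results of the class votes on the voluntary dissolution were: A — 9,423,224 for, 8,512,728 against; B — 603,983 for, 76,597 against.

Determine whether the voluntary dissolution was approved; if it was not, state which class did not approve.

Not approved — the A shares did not give the required vote.

A: a majority of 18854745 is 9427373; 9,427,373 required, 9,423,224 in favor — not approved.
B: 4/5 of 754978 = 603982.40, rounded up to 603983; 603,983 required, 603,983 in favor — approved.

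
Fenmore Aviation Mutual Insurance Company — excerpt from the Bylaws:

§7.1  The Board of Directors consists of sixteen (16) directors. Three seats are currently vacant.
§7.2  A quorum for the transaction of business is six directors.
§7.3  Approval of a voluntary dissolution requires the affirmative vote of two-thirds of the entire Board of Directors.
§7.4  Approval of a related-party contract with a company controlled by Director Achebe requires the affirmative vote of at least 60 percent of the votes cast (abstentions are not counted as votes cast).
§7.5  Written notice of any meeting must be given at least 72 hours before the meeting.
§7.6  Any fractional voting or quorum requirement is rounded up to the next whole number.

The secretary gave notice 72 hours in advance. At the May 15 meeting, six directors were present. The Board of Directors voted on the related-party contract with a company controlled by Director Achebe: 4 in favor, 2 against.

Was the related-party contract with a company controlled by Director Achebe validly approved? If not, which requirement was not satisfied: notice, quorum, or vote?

Valid — all requirements satisfied.

Notice: 72 hours given; 72 required (72 ≥ 72). Satisfied.
Quorum: 6 present; quorum is 6. Satisfied.
Vote: the related-party contract with a company controlled by Director Achebe requires three-fifths of the votes cast (6). 3/5 of 6 = 3.60, rounded up to 4, so 4 affirmative votes are needed; 4 voted in favor. Satisfied.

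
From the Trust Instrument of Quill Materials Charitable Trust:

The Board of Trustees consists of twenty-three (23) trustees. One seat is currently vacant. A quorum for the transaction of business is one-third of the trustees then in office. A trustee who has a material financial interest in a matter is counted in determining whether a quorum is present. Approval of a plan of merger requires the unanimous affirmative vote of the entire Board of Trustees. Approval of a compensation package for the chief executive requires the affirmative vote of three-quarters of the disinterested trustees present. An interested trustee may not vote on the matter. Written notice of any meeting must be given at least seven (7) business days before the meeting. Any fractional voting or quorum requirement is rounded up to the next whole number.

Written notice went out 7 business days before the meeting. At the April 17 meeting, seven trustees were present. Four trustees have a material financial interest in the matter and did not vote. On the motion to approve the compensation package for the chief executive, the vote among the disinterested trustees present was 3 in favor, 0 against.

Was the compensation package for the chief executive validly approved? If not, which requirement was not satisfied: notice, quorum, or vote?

Notice: 7 business days given; 7 required (7 ≥ 7). Satisfied.
Quorum: 7 present (interested trustees count toward quorum); quorum is 8. Not satisfied.
Vote: the compensation package for the chief executive requires three-fourths of the disinterested trustees present (7 − 4 = 3). 3/4 of 3 = 2.25, rounded up to 3, so 3 affirmative votes are needed; 3 voted in favor. Satisfied. (Moot — without a quorum no business can be validly transacted.)

Invalid — quorum requirement not satisfied.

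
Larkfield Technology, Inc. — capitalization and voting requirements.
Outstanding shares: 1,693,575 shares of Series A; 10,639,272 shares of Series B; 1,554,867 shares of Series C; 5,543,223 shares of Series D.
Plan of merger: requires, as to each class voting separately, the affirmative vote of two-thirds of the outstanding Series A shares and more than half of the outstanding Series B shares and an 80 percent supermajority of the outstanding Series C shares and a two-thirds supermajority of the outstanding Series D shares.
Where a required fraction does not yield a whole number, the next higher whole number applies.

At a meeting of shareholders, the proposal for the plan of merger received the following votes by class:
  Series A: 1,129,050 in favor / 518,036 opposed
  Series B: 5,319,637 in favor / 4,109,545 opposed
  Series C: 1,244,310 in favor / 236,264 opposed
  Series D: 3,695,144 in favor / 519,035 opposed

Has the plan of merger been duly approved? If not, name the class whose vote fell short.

Series A: 2/3 of 1693575 = 1129050; 1,129,050 required, 1,129,050 in favor — approved.
Series B: a majority of 10639272 is 5319637; 5,319,637 required, 5,319,637 in favor — approved.
Series C: 4/5 of 1554867 = 1243893.60, rounded up to 1243894; 1,243,894 required, 1,244,310 in favor — approved.
Series D: 2/3 of 5543223 = 3695482; 3,695,482 required, 3,695,144 in favor — not approved.

Not approved — the Series D shares did not give the required vote.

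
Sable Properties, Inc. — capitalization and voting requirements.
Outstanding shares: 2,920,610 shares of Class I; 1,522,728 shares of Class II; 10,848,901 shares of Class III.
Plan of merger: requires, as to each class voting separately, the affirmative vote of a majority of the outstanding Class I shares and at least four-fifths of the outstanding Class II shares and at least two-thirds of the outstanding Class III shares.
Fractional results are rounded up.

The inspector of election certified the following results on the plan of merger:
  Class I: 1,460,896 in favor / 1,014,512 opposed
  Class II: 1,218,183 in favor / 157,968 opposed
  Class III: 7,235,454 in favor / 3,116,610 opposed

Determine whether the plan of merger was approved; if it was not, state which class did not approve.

Approved — every class gave the required vote.

Class I: a majority of 2920610 is 1460306; 1,460,306 required, 1,460,896 in favor — approved.
Class II: 4/5 of 1522728 = 1218182.40, rounded up to 1218183; 1,218,183 required, 1,218,183 in favor — approved.
Class III: 2/3 of 10848901 = 7232600.67, rounded up to 7232601; 7,232,601 required, 7,235,454 in favor — approved.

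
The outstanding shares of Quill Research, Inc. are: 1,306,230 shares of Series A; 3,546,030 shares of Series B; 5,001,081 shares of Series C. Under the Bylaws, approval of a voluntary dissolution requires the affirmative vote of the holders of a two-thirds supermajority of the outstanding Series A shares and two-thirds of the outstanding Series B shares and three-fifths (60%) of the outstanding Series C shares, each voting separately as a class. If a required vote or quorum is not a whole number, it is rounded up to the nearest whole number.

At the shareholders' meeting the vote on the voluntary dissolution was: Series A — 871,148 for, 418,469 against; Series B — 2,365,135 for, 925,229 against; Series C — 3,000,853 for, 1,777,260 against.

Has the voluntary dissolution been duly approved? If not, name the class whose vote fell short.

Series A: 2/3 of 1306230 = 870820; 870,820 required, 871,148 in favor — approved.
Series B: 2/3 of 3546030 = 2364020; 2,364,020 required, 2,365,135 in favor — approved.
Series C: 3/5 of 5001081 = 3000648.60, rounded up to 3000649; 3,000,649 required, 3,000,853 in favor — approved.

Approved — every class gave the required vote.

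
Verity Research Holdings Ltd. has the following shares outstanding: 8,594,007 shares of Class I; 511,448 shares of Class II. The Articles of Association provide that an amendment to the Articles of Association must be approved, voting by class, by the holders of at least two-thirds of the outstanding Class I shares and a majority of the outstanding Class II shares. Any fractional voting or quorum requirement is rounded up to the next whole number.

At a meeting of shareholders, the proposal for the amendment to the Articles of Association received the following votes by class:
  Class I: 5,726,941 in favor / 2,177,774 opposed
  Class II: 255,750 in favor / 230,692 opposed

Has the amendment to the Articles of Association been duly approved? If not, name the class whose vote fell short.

Class I: 2/3 of 8594007 = 5729338; 5,729,338 required, 5,726,941 in favor — not approved.
Class II: a majority of 511448 is 255725; 255,725 required, 255,750 in favor — approved.

Not approved — the Class I shares did not give the required vote.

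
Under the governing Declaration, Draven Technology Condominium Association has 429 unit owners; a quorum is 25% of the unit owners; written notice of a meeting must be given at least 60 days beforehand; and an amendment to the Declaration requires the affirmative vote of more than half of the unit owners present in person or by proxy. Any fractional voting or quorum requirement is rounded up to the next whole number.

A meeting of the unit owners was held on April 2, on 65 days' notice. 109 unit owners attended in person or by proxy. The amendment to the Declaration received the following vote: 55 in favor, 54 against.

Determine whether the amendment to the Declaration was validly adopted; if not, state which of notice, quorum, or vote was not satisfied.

Valid — all requirements satisfied.

Notice: 65 days given; 60 required. Satisfied.
Quorum: 25% of 429 = 107.25, rounded up to 108; 109 present. Satisfied.
Vote: requires a majority of those present (109); a majority of 109 is 55, so 55 needed; 55 in favor. Satisfied.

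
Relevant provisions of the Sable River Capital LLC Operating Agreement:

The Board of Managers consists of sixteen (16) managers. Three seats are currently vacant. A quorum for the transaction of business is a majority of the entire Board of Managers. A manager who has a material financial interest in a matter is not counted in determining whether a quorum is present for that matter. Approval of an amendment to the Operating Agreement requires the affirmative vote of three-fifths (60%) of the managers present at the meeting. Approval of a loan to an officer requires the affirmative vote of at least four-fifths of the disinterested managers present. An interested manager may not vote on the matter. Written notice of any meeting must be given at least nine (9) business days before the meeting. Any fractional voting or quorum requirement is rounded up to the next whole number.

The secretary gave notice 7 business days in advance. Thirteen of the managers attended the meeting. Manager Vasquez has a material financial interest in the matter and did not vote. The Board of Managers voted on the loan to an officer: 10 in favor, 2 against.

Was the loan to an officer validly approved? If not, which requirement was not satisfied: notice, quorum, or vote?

Notice: 7 business days given; 9 required (7 < 9). Not satisfied.
Quorum: 13 present, but the 1 interested manager does not count, leaving 12. Quorum is 9. Satisfied.
Vote: the loan to an officer requires four-fifths of the disinterested managers present (13 − 1 = 12). 4/5 of 12 = 9.60, rounded up to 10, so 10 affirmative votes are needed; 10 voted in favor. Satisfied.

Invalid — notice requirement not satisfied.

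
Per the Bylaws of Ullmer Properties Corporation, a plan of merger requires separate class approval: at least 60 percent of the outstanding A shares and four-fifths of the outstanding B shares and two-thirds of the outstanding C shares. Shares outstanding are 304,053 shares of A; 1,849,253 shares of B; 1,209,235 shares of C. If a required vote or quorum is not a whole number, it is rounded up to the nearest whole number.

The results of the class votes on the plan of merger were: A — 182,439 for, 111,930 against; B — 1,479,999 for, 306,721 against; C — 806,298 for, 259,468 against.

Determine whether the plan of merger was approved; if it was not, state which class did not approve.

Approved — every class gave the required vote.

A: 3/5 of 304053 = 182431.80, rounded up to 182432; 182,432 required, 182,439 in favor — approved.
B: 4/5 of 1849253 = 1479402.40, rounded up to 1479403; 1,479,403 required, 1,479,999 in favor — approved.
C: 2/3 of 1209235 = 806156.67, rounded up to 806157; 806,157 required, 806,298 in favor — approved.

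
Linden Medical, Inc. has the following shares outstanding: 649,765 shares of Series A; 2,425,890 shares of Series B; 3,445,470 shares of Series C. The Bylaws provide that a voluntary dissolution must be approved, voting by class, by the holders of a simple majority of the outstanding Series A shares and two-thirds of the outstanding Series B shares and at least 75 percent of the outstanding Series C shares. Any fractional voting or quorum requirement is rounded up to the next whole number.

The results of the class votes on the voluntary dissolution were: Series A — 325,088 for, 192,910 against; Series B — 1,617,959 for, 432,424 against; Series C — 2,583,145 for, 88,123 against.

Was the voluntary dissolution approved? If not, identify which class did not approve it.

Not approved — the Series C shares did not give the required vote.

Series A: a majority of 649765 is 324883; 324,883 required, 325,088 in favor — approved.
Series B: 2/3 of 2425890 = 1617260; 1,617,260 required, 1,617,959 in favor — approved.
Series C: 3/4 of 3445470 = 2584102.50, rounded up to 2584103; 2,584,103 required, 2,583,145 in favor — not approved.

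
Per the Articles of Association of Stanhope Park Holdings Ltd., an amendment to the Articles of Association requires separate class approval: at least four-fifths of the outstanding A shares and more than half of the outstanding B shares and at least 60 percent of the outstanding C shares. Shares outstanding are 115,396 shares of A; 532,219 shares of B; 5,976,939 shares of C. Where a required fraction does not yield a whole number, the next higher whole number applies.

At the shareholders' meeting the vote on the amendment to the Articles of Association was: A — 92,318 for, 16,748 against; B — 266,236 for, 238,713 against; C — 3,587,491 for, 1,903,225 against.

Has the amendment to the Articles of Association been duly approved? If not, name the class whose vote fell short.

A: 4/5 of 115396 = 92316.80, rounded up to 92317; 92,317 required, 92,318 in favor — approved.
B: a majority of 532219 is 266110; 266,110 required, 266,236 in favor — approved.
C: 3/5 of 5976939 = 3586163.40, rounded up to 3586164; 3,586,164 required, 3,587,491 in favor — approved.

Approved — every class gave the required vote.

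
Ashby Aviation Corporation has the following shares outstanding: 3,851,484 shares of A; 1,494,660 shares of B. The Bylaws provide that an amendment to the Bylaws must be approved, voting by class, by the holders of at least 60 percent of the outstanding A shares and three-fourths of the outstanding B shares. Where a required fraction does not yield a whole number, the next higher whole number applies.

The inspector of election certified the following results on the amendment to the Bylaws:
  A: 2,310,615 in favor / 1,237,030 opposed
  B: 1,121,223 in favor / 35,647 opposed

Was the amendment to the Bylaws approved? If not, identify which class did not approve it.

A: 3/5 of 3851484 = 2310890.40, rounded up to 2310891; 2,310,891 required, 2,310,615 in favor — not approved.
B: 3/4 of 1494660 = 1120995; 1,120,995 required, 1,121,223 in favor — approved.

Not approved — the A shares did not give the required vote.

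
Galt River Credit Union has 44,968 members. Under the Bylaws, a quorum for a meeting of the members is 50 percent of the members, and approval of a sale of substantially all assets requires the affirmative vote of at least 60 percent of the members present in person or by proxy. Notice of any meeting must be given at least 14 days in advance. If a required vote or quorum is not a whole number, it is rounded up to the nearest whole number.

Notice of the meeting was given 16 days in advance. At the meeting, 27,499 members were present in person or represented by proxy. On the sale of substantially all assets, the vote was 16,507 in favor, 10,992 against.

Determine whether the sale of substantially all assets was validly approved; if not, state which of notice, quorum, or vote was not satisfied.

Notice: 16 days given; 14 required. Satisfied.
Quorum: 50% of 44,968 = 22,484; 27,499 present. Satisfied.
Vote: requires three-fifths of those present (27,499); 3/5 of 27499 = 16499.40, rounded up to 16500, so 16,500 needed; 16,507 in favor. Satisfied.

Valid — all requirements satisfied.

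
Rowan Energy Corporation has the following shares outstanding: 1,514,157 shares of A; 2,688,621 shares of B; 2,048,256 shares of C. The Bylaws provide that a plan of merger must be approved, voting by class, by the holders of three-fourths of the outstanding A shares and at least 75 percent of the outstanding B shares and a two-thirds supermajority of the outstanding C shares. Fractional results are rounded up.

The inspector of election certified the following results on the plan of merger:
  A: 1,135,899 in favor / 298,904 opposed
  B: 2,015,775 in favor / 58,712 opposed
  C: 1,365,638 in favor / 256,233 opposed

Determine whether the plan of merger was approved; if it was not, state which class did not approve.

A: 3/4 of 1514157 = 1135617.75, rounded up to 1135618; 1,135,618 required, 1,135,899 in favor — approved.
B: 3/4 of 2688621 = 2016465.75, rounded up to 2016466; 2,016,466 required, 2,015,775 in favor — not approved.
C: 2/3 of 2048256 = 1365504; 1,365,504 required, 1,365,638 in favor — approved.

Not approved — the B shares did not give the required vote.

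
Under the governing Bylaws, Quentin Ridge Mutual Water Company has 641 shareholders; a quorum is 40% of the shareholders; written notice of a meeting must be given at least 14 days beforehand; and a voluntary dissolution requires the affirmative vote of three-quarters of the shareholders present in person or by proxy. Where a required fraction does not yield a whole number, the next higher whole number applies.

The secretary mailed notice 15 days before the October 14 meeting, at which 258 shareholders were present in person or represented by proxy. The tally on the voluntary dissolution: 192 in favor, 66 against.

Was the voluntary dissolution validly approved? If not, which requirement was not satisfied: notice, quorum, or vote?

Notice: 15 days given; 14 required. Satisfied.
Quorum: 40% of 641 = 256.40, rounded up to 257; 258 present. Satisfied.
Vote: requires three-fourths of those present (258); 3/4 of 258 = 193.50, rounded up to 194, so 194 needed; 192 in favor. Not satisfied.

Invalid — vote requirement not satisfied.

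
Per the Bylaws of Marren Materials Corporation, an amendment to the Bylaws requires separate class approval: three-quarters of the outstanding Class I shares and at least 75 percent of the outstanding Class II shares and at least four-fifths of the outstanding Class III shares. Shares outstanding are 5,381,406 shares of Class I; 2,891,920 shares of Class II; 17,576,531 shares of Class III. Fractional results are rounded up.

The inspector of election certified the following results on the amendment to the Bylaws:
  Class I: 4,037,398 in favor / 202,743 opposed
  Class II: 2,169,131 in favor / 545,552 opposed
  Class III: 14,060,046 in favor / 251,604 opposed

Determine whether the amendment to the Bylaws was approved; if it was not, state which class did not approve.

Not approved — the Class III shares did not give the required vote.

Class I: 3/4 of 5381406 = 4036054.50, rounded up to 4036055; 4,036,055 required, 4,037,398 in favor — approved.
Class II: 3/4 of 2891920 = 2168940; 2,168,940 required, 2,169,131 in favor — approved.
Class III: 4/5 of 17576531 = 14061224.80, rounded up to 14061225; 14,061,225 required, 14,060,046 in favor — not approved.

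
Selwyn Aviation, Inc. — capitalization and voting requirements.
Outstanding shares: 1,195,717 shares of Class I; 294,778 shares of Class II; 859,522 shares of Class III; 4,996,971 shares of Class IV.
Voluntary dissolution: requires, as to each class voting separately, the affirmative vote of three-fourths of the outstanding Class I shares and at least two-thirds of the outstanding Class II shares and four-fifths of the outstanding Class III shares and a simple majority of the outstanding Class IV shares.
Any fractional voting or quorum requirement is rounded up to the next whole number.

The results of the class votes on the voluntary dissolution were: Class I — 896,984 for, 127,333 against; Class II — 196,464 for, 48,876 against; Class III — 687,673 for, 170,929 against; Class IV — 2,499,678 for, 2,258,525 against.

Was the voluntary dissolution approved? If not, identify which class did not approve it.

Class I: 3/4 of 1195717 = 896787.75, rounded up to 896788; 896,788 required, 896,984 in favor — approved.
Class II: 2/3 of 294778 = 196518.67, rounded up to 196519; 196,519 required, 196,464 in favor — not approved.
Class III: 4/5 of 859522 = 687617.60, rounded up to 687618; 687,618 required, 687,673 in favor — approved.
Class IV: a majority of 4996971 is 2498486; 2,498,486 required, 2,499,678 in favor — approved.

Not approved — the Class II shares did not give the required vote.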